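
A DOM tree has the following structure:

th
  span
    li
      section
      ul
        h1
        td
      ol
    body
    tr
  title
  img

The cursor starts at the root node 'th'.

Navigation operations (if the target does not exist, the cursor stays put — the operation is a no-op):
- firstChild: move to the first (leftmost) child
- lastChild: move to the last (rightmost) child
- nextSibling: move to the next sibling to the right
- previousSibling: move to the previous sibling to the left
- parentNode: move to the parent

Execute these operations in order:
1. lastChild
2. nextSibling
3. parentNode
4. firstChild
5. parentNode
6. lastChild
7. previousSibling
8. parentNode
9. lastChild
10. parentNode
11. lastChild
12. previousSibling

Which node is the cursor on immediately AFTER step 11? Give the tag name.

After 1 (lastChild): img
After 2 (nextSibling): img (no-op, stayed)
After 3 (parentNode): th
After 4 (firstChild): span
After 5 (parentNode): th
After 6 (lastChild): img
After 7 (previousSibling): title
After 8 (parentNode): th
After 9 (lastChild): img
After 10 (parentNode): th
After 11 (lastChild): img

Answer: img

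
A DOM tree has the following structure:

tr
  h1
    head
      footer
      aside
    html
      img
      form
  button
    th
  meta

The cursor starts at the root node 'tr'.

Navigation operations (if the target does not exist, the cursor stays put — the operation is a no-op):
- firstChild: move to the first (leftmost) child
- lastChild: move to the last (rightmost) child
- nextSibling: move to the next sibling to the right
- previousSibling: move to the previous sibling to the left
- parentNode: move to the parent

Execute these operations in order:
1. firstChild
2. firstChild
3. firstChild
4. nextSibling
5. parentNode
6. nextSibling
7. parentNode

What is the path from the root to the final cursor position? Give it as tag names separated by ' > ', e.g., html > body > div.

After 1 (firstChild): h1
After 2 (firstChild): head
After 3 (firstChild): footer
After 4 (nextSibling): aside
After 5 (parentNode): head
After 6 (nextSibling): html
After 7 (parentNode): h1

Answer: tr > h1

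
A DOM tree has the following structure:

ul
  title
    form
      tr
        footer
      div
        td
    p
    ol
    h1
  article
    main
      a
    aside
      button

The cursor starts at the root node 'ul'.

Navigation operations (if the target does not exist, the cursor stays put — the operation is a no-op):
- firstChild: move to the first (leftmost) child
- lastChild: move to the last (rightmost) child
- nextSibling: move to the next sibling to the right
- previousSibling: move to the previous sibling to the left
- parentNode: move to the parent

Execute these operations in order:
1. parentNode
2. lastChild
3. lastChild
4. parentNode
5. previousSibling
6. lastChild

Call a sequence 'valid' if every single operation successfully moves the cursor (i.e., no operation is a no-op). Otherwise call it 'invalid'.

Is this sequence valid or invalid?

Answer: invalid

Derivation:
After 1 (parentNode): ul (no-op, stayed)
After 2 (lastChild): article
After 3 (lastChild): aside
After 4 (parentNode): article
After 5 (previousSibling): title
After 6 (lastChild): h1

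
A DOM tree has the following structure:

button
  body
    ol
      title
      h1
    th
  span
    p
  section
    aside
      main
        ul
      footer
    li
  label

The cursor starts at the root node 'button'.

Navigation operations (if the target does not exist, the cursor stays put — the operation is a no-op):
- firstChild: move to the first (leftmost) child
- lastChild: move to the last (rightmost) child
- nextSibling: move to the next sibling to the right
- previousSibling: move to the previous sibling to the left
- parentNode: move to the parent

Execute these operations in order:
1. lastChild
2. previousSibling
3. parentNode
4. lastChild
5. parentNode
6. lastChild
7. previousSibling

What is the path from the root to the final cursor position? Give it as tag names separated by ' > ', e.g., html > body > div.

After 1 (lastChild): label
After 2 (previousSibling): section
After 3 (parentNode): button
After 4 (lastChild): label
After 5 (parentNode): button
After 6 (lastChild): label
After 7 (previousSibling): section

Answer: button > section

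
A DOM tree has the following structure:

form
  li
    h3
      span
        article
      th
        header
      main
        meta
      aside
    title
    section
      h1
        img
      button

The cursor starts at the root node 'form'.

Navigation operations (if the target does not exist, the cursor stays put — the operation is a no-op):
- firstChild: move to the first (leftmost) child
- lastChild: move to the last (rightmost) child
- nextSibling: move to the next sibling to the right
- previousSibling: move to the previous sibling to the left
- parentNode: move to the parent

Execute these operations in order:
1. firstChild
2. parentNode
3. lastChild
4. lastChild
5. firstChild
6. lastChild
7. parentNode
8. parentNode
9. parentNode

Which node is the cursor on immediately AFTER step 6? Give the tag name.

Answer: img

Derivation:
After 1 (firstChild): li
After 2 (parentNode): form
After 3 (lastChild): li
After 4 (lastChild): section
After 5 (firstChild): h1
After 6 (lastChild): img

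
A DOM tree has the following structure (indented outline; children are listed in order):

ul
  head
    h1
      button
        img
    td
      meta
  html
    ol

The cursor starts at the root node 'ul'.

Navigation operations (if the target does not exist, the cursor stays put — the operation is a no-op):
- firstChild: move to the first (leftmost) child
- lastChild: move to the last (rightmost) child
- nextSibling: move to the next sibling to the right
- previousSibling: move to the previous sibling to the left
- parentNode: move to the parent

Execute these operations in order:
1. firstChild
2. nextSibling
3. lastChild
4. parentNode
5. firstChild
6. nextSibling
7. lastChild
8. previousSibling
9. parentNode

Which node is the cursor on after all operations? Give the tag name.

After 1 (firstChild): head
After 2 (nextSibling): html
After 3 (lastChild): ol
After 4 (parentNode): html
After 5 (firstChild): ol
After 6 (nextSibling): ol (no-op, stayed)
After 7 (lastChild): ol (no-op, stayed)
After 8 (previousSibling): ol (no-op, stayed)
After 9 (parentNode): html

Answer: html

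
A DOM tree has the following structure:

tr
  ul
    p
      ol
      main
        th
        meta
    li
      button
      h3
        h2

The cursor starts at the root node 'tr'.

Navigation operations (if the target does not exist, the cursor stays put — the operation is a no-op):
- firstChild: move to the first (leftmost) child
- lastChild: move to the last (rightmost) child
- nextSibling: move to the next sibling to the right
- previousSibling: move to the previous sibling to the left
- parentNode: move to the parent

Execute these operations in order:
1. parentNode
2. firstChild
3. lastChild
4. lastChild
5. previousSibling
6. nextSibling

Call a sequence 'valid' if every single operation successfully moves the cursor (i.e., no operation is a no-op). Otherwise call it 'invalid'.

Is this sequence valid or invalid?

Answer: invalid

Derivation:
After 1 (parentNode): tr (no-op, stayed)
After 2 (firstChild): ul
After 3 (lastChild): li
After 4 (lastChild): h3
After 5 (previousSibling): button
After 6 (nextSibling): h3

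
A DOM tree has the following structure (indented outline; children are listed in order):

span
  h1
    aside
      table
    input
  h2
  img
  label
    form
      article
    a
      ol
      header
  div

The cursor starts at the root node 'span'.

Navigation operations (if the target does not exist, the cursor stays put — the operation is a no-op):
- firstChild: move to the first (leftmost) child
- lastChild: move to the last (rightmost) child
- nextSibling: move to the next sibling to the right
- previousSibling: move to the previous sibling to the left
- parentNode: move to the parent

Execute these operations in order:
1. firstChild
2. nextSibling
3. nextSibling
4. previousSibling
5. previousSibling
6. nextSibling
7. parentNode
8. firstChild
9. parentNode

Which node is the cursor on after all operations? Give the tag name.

After 1 (firstChild): h1
After 2 (nextSibling): h2
After 3 (nextSibling): img
After 4 (previousSibling): h2
After 5 (previousSibling): h1
After 6 (nextSibling): h2
After 7 (parentNode): span
After 8 (firstChild): h1
After 9 (parentNode): span

Answer: span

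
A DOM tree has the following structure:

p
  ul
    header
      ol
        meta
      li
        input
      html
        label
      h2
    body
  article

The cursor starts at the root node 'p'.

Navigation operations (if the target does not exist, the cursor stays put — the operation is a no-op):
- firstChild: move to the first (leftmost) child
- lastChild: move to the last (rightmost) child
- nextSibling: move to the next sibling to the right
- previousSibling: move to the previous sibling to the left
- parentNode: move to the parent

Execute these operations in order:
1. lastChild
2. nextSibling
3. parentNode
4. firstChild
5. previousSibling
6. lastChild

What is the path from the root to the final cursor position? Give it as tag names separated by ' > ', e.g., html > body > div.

After 1 (lastChild): article
After 2 (nextSibling): article (no-op, stayed)
After 3 (parentNode): p
After 4 (firstChild): ul
After 5 (previousSibling): ul (no-op, stayed)
After 6 (lastChild): body

Answer: p > ul > body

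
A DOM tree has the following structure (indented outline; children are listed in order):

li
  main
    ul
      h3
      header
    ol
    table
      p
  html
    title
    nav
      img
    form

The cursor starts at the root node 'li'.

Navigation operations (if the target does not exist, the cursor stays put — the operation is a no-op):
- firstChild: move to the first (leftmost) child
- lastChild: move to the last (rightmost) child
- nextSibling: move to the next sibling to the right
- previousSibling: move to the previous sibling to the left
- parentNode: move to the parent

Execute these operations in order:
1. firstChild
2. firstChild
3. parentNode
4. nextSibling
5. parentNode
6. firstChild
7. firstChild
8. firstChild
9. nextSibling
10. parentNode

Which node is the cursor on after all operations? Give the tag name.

After 1 (firstChild): main
After 2 (firstChild): ul
After 3 (parentNode): main
After 4 (nextSibling): html
After 5 (parentNode): li
After 6 (firstChild): main
After 7 (firstChild): ul
After 8 (firstChild): h3
After 9 (nextSibling): header
After 10 (parentNode): ul

Answer: ul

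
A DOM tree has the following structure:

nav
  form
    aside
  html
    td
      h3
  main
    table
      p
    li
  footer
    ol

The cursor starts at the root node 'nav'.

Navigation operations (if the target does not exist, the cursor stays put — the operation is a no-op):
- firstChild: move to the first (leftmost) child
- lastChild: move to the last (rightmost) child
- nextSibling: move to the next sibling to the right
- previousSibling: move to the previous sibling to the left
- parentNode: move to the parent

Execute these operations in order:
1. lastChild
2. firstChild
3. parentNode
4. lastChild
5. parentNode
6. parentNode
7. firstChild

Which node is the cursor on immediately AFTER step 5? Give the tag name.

Answer: footer

Derivation:
After 1 (lastChild): footer
After 2 (firstChild): ol
After 3 (parentNode): footer
After 4 (lastChild): ol
After 5 (parentNode): footer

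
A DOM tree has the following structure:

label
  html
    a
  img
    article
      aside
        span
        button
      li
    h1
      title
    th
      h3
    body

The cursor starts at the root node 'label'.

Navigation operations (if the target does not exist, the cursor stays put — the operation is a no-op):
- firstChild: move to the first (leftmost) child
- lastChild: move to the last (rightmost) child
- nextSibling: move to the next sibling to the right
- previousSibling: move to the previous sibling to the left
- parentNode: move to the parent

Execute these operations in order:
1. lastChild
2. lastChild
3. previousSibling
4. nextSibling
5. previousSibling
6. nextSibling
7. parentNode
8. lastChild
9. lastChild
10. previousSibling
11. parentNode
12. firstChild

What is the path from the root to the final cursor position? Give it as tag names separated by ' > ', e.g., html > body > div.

Answer: label > img > article

Derivation:
After 1 (lastChild): img
After 2 (lastChild): body
After 3 (previousSibling): th
After 4 (nextSibling): body
After 5 (previousSibling): th
After 6 (nextSibling): body
After 7 (parentNode): img
After 8 (lastChild): body
After 9 (lastChild): body (no-op, stayed)
After 10 (previousSibling): th
After 11 (parentNode): img
After 12 (firstChild): article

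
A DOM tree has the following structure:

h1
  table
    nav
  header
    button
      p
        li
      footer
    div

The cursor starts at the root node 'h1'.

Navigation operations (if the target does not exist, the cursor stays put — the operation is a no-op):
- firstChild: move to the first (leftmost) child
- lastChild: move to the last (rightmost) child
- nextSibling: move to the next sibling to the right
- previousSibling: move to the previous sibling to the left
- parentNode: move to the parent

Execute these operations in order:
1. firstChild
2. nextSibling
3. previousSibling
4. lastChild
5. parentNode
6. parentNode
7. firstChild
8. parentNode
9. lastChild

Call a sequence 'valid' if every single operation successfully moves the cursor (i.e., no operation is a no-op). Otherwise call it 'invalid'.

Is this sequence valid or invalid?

After 1 (firstChild): table
After 2 (nextSibling): header
After 3 (previousSibling): table
After 4 (lastChild): nav
After 5 (parentNode): table
After 6 (parentNode): h1
After 7 (firstChild): table
After 8 (parentNode): h1
After 9 (lastChild): header

Answer: valid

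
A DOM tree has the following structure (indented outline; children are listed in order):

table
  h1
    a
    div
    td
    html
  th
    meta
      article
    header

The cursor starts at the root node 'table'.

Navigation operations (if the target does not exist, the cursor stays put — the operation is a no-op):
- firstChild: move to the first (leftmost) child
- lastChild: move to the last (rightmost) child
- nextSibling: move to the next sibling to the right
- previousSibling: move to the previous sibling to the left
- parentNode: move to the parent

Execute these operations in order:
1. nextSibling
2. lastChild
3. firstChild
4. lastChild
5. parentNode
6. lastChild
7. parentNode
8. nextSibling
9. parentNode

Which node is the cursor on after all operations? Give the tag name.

After 1 (nextSibling): table (no-op, stayed)
After 2 (lastChild): th
After 3 (firstChild): meta
After 4 (lastChild): article
After 5 (parentNode): meta
After 6 (lastChild): article
After 7 (parentNode): meta
After 8 (nextSibling): header
After 9 (parentNode): th

Answer: th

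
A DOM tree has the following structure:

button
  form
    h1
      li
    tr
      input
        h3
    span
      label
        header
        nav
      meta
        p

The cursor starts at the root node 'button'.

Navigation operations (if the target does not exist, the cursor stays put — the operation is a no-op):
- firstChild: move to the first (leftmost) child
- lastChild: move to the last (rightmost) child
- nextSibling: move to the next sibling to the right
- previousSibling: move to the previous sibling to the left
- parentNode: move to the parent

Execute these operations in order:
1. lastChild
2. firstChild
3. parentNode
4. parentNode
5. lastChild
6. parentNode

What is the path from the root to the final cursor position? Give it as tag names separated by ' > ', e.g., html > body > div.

Answer: button

Derivation:
After 1 (lastChild): form
After 2 (firstChild): h1
After 3 (parentNode): form
After 4 (parentNode): button
After 5 (lastChild): form
After 6 (parentNode): button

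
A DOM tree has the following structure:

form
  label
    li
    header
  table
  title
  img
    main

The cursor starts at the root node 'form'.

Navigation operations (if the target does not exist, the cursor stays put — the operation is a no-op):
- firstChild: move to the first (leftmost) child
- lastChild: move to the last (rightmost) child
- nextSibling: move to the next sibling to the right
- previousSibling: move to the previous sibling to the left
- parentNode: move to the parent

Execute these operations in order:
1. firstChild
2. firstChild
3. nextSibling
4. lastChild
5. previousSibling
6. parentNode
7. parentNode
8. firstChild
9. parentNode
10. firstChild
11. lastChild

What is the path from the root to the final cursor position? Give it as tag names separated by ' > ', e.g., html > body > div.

Answer: form > label > header

Derivation:
After 1 (firstChild): label
After 2 (firstChild): li
After 3 (nextSibling): header
After 4 (lastChild): header (no-op, stayed)
After 5 (previousSibling): li
After 6 (parentNode): label
After 7 (parentNode): form
After 8 (firstChild): label
After 9 (parentNode): form
After 10 (firstChild): label
After 11 (lastChild): header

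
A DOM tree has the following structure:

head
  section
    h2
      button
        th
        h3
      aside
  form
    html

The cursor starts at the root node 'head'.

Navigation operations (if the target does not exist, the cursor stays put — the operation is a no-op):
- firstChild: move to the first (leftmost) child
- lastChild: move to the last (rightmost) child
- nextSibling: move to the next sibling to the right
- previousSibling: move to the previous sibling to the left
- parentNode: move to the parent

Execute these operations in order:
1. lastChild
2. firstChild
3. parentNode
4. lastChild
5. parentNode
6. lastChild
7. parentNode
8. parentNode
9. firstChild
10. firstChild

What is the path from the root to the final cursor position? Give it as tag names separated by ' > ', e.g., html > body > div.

Answer: head > section > h2

Derivation:
After 1 (lastChild): form
After 2 (firstChild): html
After 3 (parentNode): form
After 4 (lastChild): html
After 5 (parentNode): form
After 6 (lastChild): html
After 7 (parentNode): form
After 8 (parentNode): head
After 9 (firstChild): section
After 10 (firstChild): h2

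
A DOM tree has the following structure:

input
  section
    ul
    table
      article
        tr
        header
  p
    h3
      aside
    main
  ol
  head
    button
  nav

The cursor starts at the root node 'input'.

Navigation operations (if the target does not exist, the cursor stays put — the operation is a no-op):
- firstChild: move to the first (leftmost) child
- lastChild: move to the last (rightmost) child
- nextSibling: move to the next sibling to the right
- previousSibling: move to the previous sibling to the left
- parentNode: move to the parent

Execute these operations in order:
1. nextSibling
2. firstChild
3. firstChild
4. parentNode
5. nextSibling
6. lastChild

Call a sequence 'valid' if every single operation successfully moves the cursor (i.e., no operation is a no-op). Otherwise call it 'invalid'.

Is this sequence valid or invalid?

After 1 (nextSibling): input (no-op, stayed)
After 2 (firstChild): section
After 3 (firstChild): ul
After 4 (parentNode): section
After 5 (nextSibling): p
After 6 (lastChild): main

Answer: invalid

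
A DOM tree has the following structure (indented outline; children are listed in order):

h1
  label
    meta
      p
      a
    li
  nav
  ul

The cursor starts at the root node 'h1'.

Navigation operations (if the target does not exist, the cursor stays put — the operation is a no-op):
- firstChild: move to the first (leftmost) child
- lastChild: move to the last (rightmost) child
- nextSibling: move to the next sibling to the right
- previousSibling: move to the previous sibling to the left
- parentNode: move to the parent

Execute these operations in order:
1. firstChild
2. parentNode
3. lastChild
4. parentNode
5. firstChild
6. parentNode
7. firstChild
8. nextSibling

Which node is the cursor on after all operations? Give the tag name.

Answer: nav

Derivation:
After 1 (firstChild): label
After 2 (parentNode): h1
After 3 (lastChild): ul
After 4 (parentNode): h1
After 5 (firstChild): label
After 6 (parentNode): h1
After 7 (firstChild): label
After 8 (nextSibling): nav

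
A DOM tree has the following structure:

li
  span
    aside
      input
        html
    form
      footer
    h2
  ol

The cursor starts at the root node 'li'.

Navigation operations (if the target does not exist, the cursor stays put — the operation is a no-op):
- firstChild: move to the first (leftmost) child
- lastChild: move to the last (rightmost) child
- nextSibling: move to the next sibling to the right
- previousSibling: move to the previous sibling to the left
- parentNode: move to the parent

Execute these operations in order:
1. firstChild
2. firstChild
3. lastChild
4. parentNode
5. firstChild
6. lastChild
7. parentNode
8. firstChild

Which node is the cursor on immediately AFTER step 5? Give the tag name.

Answer: input

Derivation:
After 1 (firstChild): span
After 2 (firstChild): aside
After 3 (lastChild): input
After 4 (parentNode): aside
After 5 (firstChild): input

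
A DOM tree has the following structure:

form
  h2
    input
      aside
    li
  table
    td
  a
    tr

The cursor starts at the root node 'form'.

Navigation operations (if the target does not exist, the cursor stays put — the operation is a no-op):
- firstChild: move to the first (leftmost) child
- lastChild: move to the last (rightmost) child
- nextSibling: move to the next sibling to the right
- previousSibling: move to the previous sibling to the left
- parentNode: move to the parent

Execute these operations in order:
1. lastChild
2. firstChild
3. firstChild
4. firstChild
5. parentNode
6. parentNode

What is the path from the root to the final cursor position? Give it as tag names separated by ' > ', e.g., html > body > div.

Answer: form

Derivation:
After 1 (lastChild): a
After 2 (firstChild): tr
After 3 (firstChild): tr (no-op, stayed)
After 4 (firstChild): tr (no-op, stayed)
After 5 (parentNode): a
After 6 (parentNode): form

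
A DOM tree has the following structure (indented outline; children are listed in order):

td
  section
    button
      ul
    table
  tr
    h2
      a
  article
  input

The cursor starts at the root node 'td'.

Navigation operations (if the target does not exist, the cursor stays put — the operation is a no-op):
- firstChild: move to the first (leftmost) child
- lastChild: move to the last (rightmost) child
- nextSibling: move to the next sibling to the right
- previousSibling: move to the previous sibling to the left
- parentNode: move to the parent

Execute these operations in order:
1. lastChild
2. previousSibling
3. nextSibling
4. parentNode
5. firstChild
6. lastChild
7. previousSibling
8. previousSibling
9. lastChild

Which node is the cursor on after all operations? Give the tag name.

After 1 (lastChild): input
After 2 (previousSibling): article
After 3 (nextSibling): input
After 4 (parentNode): td
After 5 (firstChild): section
After 6 (lastChild): table
After 7 (previousSibling): button
After 8 (previousSibling): button (no-op, stayed)
After 9 (lastChild): ul

Answer: ul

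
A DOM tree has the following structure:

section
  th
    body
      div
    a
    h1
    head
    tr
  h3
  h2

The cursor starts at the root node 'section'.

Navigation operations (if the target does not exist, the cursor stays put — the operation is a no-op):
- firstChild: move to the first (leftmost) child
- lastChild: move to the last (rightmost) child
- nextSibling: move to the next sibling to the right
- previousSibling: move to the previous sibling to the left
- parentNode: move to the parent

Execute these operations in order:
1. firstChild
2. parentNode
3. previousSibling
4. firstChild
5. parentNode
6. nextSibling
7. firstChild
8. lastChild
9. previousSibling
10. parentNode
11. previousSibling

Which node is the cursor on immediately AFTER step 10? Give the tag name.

Answer: th

Derivation:
After 1 (firstChild): th
After 2 (parentNode): section
After 3 (previousSibling): section (no-op, stayed)
After 4 (firstChild): th
After 5 (parentNode): section
After 6 (nextSibling): section (no-op, stayed)
After 7 (firstChild): th
After 8 (lastChild): tr
After 9 (previousSibling): head
After 10 (parentNode): th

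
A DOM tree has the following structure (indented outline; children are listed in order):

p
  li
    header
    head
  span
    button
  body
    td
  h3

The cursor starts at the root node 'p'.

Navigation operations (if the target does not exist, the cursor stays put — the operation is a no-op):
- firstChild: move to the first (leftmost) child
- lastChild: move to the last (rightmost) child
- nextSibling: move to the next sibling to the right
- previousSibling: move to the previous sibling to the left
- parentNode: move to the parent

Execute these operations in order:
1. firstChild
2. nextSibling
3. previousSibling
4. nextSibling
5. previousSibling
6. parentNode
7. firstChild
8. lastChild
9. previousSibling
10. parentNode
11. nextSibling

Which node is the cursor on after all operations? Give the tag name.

Answer: span

Derivation:
After 1 (firstChild): li
After 2 (nextSibling): span
After 3 (previousSibling): li
After 4 (nextSibling): span
After 5 (previousSibling): li
After 6 (parentNode): p
After 7 (firstChild): li
After 8 (lastChild): head
After 9 (previousSibling): header
After 10 (parentNode): li
After 11 (nextSibling): span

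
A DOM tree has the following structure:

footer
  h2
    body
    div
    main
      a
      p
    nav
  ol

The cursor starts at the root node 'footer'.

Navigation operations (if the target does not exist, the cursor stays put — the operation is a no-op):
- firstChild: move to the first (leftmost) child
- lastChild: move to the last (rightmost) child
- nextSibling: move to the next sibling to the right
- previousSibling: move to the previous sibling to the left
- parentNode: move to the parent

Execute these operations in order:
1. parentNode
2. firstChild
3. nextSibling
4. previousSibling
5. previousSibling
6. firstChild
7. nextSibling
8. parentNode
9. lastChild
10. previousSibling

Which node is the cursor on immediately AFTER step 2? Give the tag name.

After 1 (parentNode): footer (no-op, stayed)
After 2 (firstChild): h2

Answer: h2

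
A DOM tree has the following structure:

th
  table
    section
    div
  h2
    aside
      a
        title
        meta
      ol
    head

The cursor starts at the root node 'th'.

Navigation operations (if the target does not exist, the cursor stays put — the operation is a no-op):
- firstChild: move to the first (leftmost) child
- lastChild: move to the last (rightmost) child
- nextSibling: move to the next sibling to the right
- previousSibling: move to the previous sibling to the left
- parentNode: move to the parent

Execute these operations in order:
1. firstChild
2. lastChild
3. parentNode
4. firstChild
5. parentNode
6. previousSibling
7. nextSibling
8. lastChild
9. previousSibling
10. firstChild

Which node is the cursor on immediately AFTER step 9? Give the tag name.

After 1 (firstChild): table
After 2 (lastChild): div
After 3 (parentNode): table
After 4 (firstChild): section
After 5 (parentNode): table
After 6 (previousSibling): table (no-op, stayed)
After 7 (nextSibling): h2
After 8 (lastChild): head
After 9 (previousSibling): aside

Answer: aside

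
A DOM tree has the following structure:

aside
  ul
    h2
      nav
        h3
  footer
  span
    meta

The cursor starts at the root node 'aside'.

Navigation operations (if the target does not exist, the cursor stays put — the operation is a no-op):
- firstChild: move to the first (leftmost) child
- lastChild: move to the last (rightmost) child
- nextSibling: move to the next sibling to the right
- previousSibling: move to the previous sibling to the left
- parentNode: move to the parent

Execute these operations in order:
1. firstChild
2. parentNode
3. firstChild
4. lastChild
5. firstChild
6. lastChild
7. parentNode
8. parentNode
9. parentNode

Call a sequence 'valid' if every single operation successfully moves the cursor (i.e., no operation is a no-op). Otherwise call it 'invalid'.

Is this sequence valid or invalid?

After 1 (firstChild): ul
After 2 (parentNode): aside
After 3 (firstChild): ul
After 4 (lastChild): h2
After 5 (firstChild): nav
After 6 (lastChild): h3
After 7 (parentNode): nav
After 8 (parentNode): h2
After 9 (parentNode): ul

Answer: valid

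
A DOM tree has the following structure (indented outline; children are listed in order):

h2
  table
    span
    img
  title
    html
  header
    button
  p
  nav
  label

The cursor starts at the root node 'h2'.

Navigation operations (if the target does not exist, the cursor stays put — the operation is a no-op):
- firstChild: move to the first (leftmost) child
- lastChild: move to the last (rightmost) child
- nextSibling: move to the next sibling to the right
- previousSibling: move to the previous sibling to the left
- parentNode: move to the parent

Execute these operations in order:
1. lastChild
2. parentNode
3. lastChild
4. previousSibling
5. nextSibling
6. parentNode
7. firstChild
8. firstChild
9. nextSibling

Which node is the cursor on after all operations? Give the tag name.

After 1 (lastChild): label
After 2 (parentNode): h2
After 3 (lastChild): label
After 4 (previousSibling): nav
After 5 (nextSibling): label
After 6 (parentNode): h2
After 7 (firstChild): table
After 8 (firstChild): span
After 9 (nextSibling): img

Answer: img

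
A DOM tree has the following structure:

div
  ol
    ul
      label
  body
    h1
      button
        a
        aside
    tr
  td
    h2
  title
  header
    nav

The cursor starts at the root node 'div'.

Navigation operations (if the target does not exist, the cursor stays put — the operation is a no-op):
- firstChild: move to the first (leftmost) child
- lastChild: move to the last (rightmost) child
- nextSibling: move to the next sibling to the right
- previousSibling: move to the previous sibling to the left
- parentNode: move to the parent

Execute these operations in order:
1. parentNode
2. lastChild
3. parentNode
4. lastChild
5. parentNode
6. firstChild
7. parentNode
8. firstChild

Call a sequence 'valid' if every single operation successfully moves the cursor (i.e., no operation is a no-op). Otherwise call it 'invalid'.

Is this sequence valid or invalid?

Answer: invalid

Derivation:
After 1 (parentNode): div (no-op, stayed)
After 2 (lastChild): header
After 3 (parentNode): div
After 4 (lastChild): header
After 5 (parentNode): div
After 6 (firstChild): ol
After 7 (parentNode): div
After 8 (firstChild): ol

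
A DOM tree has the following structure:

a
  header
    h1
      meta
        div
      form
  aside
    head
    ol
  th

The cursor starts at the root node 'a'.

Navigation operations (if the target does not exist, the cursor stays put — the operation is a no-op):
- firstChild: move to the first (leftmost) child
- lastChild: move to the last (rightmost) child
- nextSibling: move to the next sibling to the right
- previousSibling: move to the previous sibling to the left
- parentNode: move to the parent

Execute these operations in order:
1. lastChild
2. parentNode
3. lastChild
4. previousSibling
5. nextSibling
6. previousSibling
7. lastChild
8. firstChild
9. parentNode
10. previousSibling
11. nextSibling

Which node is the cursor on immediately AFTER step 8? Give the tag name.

Answer: ol

Derivation:
After 1 (lastChild): th
After 2 (parentNode): a
After 3 (lastChild): th
After 4 (previousSibling): aside
After 5 (nextSibling): th
After 6 (previousSibling): aside
After 7 (lastChild): ol
After 8 (firstChild): ol (no-op, stayed)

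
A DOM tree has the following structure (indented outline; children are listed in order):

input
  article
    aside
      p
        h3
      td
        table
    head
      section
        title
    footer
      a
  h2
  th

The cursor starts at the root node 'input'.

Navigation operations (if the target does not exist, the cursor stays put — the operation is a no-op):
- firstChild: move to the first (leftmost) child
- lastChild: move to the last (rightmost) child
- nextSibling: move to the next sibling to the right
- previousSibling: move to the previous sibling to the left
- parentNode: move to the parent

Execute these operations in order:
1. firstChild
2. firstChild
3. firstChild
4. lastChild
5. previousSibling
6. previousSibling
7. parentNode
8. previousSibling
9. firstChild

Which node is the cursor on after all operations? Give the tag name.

Answer: h3

Derivation:
After 1 (firstChild): article
After 2 (firstChild): aside
After 3 (firstChild): p
After 4 (lastChild): h3
After 5 (previousSibling): h3 (no-op, stayed)
After 6 (previousSibling): h3 (no-op, stayed)
After 7 (parentNode): p
After 8 (previousSibling): p (no-op, stayed)
After 9 (firstChild): h3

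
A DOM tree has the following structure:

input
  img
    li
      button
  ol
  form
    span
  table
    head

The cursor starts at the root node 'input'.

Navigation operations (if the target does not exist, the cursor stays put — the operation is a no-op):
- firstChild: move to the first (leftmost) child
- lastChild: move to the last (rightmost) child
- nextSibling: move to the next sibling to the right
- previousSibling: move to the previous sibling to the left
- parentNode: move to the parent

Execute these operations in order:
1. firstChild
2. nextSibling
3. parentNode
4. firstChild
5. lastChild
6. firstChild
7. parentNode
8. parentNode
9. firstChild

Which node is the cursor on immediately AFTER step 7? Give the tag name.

After 1 (firstChild): img
After 2 (nextSibling): ol
After 3 (parentNode): input
After 4 (firstChild): img
After 5 (lastChild): li
After 6 (firstChild): button
After 7 (parentNode): li

Answer: li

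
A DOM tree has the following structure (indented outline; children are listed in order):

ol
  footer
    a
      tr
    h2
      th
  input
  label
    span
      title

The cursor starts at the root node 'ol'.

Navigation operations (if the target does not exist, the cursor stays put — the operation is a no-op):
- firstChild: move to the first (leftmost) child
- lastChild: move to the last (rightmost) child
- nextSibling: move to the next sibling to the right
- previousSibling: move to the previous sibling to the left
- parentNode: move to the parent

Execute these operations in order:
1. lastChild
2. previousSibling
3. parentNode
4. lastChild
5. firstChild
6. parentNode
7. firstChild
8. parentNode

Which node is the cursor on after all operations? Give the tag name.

Answer: label

Derivation:
After 1 (lastChild): label
After 2 (previousSibling): input
After 3 (parentNode): ol
After 4 (lastChild): label
After 5 (firstChild): span
After 6 (parentNode): label
After 7 (firstChild): span
After 8 (parentNode): label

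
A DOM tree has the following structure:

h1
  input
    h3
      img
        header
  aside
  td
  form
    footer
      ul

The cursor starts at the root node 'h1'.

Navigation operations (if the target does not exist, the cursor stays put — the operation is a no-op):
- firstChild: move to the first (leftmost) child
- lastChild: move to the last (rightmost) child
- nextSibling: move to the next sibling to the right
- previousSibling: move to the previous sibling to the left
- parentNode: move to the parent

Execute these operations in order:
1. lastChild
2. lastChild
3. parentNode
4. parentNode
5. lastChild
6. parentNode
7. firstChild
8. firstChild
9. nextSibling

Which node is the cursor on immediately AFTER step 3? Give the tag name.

Answer: form

Derivation:
After 1 (lastChild): form
After 2 (lastChild): footer
After 3 (parentNode): form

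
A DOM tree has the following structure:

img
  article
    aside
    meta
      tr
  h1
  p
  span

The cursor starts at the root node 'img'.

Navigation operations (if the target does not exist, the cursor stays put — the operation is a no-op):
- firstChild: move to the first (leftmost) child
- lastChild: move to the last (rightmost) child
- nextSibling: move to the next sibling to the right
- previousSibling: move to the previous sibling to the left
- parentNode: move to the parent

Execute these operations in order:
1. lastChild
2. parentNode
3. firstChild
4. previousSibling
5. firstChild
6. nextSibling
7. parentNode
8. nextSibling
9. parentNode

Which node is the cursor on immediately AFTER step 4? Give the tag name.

After 1 (lastChild): span
After 2 (parentNode): img
After 3 (firstChild): article
After 4 (previousSibling): article (no-op, stayed)

Answer: article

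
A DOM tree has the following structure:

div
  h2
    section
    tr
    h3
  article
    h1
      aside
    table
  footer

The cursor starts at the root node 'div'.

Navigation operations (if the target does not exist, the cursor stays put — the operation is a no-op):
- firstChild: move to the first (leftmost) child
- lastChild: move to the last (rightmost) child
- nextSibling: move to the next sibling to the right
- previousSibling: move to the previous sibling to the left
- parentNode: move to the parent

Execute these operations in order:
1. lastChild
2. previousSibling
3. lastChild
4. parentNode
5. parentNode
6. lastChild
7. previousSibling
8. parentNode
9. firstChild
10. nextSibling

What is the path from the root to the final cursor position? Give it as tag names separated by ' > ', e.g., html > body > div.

After 1 (lastChild): footer
After 2 (previousSibling): article
After 3 (lastChild): table
After 4 (parentNode): article
After 5 (parentNode): div
After 6 (lastChild): footer
After 7 (previousSibling): article
After 8 (parentNode): div
After 9 (firstChild): h2
After 10 (nextSibling): article

Answer: div > article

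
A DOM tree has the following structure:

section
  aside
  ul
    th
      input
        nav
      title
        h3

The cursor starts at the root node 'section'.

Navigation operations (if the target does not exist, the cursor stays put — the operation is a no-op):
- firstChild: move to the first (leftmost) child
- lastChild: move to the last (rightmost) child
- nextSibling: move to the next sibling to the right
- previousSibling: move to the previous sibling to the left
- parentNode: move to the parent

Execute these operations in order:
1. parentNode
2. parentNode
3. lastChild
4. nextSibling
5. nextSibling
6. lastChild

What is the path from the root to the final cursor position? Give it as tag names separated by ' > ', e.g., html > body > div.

After 1 (parentNode): section (no-op, stayed)
After 2 (parentNode): section (no-op, stayed)
After 3 (lastChild): ul
After 4 (nextSibling): ul (no-op, stayed)
After 5 (nextSibling): ul (no-op, stayed)
After 6 (lastChild): th

Answer: section > ul > th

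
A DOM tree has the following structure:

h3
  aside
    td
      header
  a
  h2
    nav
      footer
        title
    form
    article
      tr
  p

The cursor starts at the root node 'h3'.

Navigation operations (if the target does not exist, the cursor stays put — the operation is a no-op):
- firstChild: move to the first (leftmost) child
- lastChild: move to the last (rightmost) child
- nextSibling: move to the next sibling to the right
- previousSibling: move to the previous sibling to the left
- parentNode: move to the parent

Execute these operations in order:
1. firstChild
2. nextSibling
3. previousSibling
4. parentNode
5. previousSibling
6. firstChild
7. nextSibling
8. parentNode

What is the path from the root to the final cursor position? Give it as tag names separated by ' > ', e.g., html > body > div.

Answer: h3

Derivation:
After 1 (firstChild): aside
After 2 (nextSibling): a
After 3 (previousSibling): aside
After 4 (parentNode): h3
After 5 (previousSibling): h3 (no-op, stayed)
After 6 (firstChild): aside
After 7 (nextSibling): a
After 8 (parentNode): h3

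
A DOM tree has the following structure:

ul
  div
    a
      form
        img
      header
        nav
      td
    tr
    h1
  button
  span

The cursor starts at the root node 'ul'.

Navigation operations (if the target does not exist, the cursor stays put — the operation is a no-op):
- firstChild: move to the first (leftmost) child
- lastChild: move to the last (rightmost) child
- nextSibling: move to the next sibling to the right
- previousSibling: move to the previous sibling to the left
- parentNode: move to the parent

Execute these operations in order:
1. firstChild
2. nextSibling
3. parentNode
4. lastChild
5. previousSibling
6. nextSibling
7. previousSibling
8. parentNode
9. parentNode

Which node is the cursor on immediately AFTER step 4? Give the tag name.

After 1 (firstChild): div
After 2 (nextSibling): button
After 3 (parentNode): ul
After 4 (lastChild): span

Answer: span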